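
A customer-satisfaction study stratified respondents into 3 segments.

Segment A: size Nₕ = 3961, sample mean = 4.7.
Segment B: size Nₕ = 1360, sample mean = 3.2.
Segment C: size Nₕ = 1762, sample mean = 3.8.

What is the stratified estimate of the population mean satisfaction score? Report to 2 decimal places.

4.19

x̄_st = (Σ Nₕx̄ₕ) / (Σ Nₕ) = (3961·4.7 + 1360·3.2 + 1762·3.8) / 7083
= 29664.3 / 7083 = 4.1881... → 4.19.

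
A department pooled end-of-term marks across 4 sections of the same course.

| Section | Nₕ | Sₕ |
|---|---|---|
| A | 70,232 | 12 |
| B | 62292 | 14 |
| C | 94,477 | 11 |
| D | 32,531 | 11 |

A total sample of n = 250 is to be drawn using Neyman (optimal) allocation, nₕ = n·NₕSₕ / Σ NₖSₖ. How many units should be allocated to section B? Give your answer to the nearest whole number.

70

Σ NₕSₕ = 70232·12 + 62292·14 + 94477·11 + 32531·11 = 3111960.
Share for B: 872088/3111960 = 0.28024.
n_B = 250 × 0.28024 = 70.059... → 70.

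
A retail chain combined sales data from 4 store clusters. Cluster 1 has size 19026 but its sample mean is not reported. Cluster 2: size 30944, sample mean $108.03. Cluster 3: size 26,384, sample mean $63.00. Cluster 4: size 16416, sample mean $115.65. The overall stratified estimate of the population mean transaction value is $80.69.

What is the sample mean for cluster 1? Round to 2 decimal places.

30.59

Σ Nₕx̄ₕ = N·μ, so 19026·x̄_1 = 92770·80.69 − (30944·108.03 + 26384·63.00 + 16416·115.65).
= 7485611.3 − 6903582.72 = 582028.58.
x̄_1 = 582028.58 / 19026 = 30.5912... → 30.59.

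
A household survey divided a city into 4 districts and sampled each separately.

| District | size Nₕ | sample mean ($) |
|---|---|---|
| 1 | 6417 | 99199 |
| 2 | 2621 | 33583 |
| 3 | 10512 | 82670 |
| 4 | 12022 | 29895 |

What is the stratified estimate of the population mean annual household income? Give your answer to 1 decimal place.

61858.8

x̄_st = (Σ Nₕx̄ₕ) / (Σ Nₕ) = (6417·99199 + 2621·33583 + 10512·82670 + 12022·29895) / 31572
= 1953005756 / 31572 = 61858.791... → 61858.8.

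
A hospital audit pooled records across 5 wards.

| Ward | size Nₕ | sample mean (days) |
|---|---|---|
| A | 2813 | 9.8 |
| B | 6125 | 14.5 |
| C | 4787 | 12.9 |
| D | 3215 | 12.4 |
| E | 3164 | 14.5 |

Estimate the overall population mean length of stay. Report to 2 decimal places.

x̄_st = (Σ Nₕx̄ₕ) / (Σ Nₕ) = (2813·9.8 + 6125·14.5 + 4787·12.9 + 3215·12.4 + 3164·14.5) / 20104
= 263876.2 / 20104 = 13.1256... → 13.13.

13.13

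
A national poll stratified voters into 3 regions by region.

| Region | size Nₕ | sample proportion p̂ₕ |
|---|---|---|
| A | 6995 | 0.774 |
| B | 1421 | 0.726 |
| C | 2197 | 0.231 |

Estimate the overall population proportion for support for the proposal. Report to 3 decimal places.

Wₕ = Nₕ/N with N = 10613: 0.6591, 0.1339, 0.2070.
p̂_st = 0.6591·0.774 + 0.1339·0.726 + 0.2070·0.231 ≈ 0.65517... → 0.655.

0.655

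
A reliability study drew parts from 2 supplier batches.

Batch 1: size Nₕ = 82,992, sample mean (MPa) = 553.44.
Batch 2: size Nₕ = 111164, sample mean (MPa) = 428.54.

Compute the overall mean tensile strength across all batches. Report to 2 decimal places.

481.93

N = 194156; weights Wₕ = Nₕ/N = (0.4275, 0.5725).
x̄_st = Σ Wₕ·x̄ₕ = 0.4275·553.44 + 0.5725·428.54 ≈ 481.9285...
→ 481.93.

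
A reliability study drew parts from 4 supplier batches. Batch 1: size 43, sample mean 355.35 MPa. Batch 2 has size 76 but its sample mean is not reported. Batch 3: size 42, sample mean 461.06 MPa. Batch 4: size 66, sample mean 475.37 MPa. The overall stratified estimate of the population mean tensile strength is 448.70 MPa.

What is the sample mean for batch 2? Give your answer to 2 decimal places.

Σ Nₕx̄ₕ = N·μ, so 76·x̄_2 = 227·448.70 − (43·355.35 + 42·461.06 + 66·475.37).
= 101854.9 − 66018.99 = 35835.91.
x̄_2 = 35835.91 / 76 = 471.5251... → 471.53.

471.53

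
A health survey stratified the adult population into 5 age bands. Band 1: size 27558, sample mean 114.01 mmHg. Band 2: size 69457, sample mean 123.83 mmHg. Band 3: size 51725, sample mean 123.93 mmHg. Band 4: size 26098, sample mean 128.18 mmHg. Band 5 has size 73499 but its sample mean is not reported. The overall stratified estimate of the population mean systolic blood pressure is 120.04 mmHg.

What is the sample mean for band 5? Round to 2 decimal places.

N = 27558 + 69457 + 51725 + 26098 + 73499 = 248337.
Overall total = μ·N = 120.04·248337 = 29810373.48.
Subtract the known strata: 27558·114.01 + 69457·123.83 + 51725·123.93 + 26098·128.18 = 21498268.78.
Remaining total for band 5: 29810373.48 − 21498268.78 = 8312104.7.
Divide by its size: 8312104.7 / 73499 = 113.0914... → 113.09.

113.09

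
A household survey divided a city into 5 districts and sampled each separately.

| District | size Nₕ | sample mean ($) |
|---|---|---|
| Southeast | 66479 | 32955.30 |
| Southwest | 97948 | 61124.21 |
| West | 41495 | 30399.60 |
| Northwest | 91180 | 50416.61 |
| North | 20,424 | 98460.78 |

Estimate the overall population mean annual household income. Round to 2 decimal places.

N = 66479 + 97948 + 41495 + 91180 + 20424 = 317526.
The stratified mean weights each stratum mean by its population share Nₕ/N.
Σ Nₕx̄ₕ = 66479·32955.30 + 97948·61124.21 + 41495·30399.60 + 91180·50416.61 + 20424·98460.78 = 2190835388.7 + 5986994121.08 + 1261431402 + 4596986499.8 + 2010962970.72 = 16047210382.3.
Divide by N: 16047210382.3 / 317526 = 50538.2563... → 50538.26.

50538.26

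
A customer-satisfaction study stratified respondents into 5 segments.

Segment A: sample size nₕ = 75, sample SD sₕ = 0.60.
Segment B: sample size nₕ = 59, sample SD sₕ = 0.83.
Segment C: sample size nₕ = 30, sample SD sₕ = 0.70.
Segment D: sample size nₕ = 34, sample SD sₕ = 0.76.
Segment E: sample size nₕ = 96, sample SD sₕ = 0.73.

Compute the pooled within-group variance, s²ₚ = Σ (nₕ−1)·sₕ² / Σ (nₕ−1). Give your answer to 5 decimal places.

Degrees of freedom: 74 + 58 + 29 + 33 + 95 = 289.
Σ(nₕ−1)sₕ² = 74·0.36 + 58·0.6889 + 29·0.49 + 33·0.5776 + 95·0.5329 = 150.4925.
s²ₚ = 150.4925 / 289 = 0.5207353... → 0.52074.

0.52074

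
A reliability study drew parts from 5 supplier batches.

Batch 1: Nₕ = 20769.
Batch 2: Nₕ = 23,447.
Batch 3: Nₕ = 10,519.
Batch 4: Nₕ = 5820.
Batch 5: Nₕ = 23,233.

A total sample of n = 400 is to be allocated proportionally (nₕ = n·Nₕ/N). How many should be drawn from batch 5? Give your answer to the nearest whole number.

N = 20769 + 23447 + 10519 + 5820 + 23233 = 83788.
n_5 = 400·23233/83788 = 110.913... → 111.

111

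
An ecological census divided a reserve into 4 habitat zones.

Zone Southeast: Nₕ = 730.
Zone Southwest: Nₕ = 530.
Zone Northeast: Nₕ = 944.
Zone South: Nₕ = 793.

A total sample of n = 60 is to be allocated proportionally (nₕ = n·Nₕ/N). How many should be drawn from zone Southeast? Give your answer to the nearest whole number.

N = 730 + 530 + 944 + 793 = 2997.
n_Southeast = 60·730/2997 = 14.615... → 15.

15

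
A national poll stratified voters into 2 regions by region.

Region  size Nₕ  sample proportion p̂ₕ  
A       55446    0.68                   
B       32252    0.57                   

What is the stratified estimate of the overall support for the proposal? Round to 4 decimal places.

0.6395

Wₕ = Nₕ/N with N = 87698: 0.6322, 0.3678.
p̂_st = 0.6322·0.68 + 0.3678·0.57 ≈ 0.639546... → 0.6395.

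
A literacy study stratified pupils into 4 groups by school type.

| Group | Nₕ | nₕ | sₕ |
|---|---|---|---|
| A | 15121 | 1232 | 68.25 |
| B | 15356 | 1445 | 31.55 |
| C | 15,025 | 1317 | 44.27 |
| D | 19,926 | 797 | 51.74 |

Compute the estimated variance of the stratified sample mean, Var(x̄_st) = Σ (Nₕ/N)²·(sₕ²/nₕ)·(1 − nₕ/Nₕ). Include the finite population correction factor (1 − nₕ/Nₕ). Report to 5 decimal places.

0.59054

N = 65428; Wₕ = Nₕ/N.
group A: (15121/65428)²·68.25²/1232·(1 − 1232/15121) = 0.18548928
group B: (15356/65428)²·31.55²/1445·(1 − 1445/15356) = 0.03437479
group C: (15025/65428)²·44.27²/1317·(1 − 1317/15025) = 0.07159696
group D: (19926/65428)²·51.74²/797·(1 − 797/19926) = 0.29907467
Sum = 0.59053569 → 0.59054.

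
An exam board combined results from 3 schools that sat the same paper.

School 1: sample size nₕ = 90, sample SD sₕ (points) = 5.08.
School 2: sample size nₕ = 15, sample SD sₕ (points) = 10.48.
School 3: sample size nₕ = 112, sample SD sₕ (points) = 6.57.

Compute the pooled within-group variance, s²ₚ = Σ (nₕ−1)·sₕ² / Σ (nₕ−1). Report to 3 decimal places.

40.307

1: (90−1)·5.08² = 89·25.8064 = 2296.7696
2: (15−1)·10.48² = 14·109.8304 = 1537.6256
3: (112−1)·6.57² = 111·43.1649 = 4791.3039
Numerator = 8625.6991; denominator = Σ(nₕ−1) = 214.
s²ₚ = 8625.6991/214 = 40.30701... → 40.307.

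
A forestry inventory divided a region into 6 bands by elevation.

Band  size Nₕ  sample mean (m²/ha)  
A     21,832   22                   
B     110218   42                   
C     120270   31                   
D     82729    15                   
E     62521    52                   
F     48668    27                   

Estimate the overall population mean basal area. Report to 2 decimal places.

32.82

N = 446238; weights Wₕ = Nₕ/N = (0.0489, 0.2470, 0.2695, 0.1854, 0.1401, 0.1091).
x̄_st = Σ Wₕ·x̄ₕ = 0.0489·22 + 0.2470·42 + 0.2695·31 + 0.1854·15 + 0.1401·52 + 0.1091·27 ≈ 32.8163...
→ 32.82.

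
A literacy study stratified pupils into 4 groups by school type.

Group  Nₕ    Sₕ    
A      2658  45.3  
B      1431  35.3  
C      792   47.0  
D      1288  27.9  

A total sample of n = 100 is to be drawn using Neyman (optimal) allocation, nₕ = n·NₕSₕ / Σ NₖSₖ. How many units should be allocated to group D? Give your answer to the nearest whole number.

A: NₕSₕ = 2658·45.3 = 120407.4
B: NₕSₕ = 1431·35.3 = 50514.3
C: NₕSₕ = 792·47.0 = 37224
D: NₕSₕ = 1288·27.9 = 35935.2
Σ NₕSₕ = 244080.9.
n_D = 100·35935.2/244080.9 = 14.723... → 15.

15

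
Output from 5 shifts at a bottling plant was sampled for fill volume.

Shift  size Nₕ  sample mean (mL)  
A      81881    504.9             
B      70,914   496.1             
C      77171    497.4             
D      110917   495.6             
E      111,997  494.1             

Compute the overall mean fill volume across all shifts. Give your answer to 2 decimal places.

N = 452880; weights Wₕ = Nₕ/N = (0.1808, 0.1566, 0.1704, 0.2449, 0.2473).
x̄_st = Σ Wₕ·x̄ₕ = 0.1808·504.9 + 0.1566·496.1 + 0.1704·497.4 + 0.2449·495.6 + 0.2473·494.1 ≈ 497.2955...
→ 497.30.

497.30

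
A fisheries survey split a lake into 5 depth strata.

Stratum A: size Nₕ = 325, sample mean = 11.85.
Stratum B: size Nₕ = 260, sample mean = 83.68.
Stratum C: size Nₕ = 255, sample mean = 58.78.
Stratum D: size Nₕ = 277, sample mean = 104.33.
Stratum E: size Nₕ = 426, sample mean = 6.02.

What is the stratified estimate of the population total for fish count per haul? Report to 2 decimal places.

A: 325·11.85 = 3851.25
B: 260·83.68 = 21756.8
C: 255·58.78 = 14988.9
D: 277·104.33 = 28899.41
E: 426·6.02 = 2564.52
τ̂ = Σ Nₕx̄ₕ = 72060.88.

72060.88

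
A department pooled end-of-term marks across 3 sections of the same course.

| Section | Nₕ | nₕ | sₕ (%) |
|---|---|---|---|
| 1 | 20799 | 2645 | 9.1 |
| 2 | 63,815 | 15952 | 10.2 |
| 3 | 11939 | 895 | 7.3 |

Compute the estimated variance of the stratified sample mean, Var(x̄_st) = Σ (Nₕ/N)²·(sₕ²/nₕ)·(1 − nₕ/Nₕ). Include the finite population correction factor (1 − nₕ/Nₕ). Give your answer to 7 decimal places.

0.0042471

N = 96553; Wₕ = Nₕ/N.
section 1: (20799/96553)²·9.1²/2645·(1 − 2645/20799) = 0.0012680616
section 2: (63815/96553)²·10.2²/15952·(1 − 15952/63815) = 0.0021368614
section 3: (11939/96553)²·7.3²/895·(1 − 895/11939) = 0.0008421423
Sum = 0.0042470653 → 0.0042471.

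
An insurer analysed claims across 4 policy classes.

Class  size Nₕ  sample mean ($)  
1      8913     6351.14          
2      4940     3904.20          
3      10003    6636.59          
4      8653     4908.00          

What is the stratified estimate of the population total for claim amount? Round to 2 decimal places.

1: 8913·6351.14 = 56607710.82
2: 4940·3904.20 = 19286748
3: 10003·6636.59 = 66385809.77
4: 8653·4908.00 = 42468924
τ̂ = Σ Nₕx̄ₕ = 184749192.59.

184749192.59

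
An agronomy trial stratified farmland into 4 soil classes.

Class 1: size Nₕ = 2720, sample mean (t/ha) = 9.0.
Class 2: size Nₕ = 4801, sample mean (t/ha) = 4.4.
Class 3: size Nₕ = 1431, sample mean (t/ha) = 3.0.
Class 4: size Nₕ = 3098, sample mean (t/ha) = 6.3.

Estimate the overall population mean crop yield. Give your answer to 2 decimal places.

N = 2720 + 4801 + 1431 + 3098 = 12050.
Overall mean = Σ (Nₕ/N)·x̄ₕ — weight by population share, not a simple average.
Σ Nₕx̄ₕ = 2720·9.0 + 4801·4.4 + 1431·3.0 + 3098·6.3 = 24480 + 21124.4 + 4293 + 19517.4 = 69414.8.
Divide by N: 69414.8 / 12050 = 5.7606... → 5.76.

5.76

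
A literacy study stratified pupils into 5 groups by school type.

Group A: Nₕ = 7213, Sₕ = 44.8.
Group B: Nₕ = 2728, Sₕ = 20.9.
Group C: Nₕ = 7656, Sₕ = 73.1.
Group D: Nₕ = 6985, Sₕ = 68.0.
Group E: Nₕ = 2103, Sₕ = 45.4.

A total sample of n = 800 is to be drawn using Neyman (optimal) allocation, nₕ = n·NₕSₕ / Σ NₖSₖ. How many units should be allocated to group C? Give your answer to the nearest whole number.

A: NₕSₕ = 7213·44.8 = 323142.4
B: NₕSₕ = 2728·20.9 = 57015.2
C: NₕSₕ = 7656·73.1 = 559653.6
D: NₕSₕ = 6985·68.0 = 474980
E: NₕSₕ = 2103·45.4 = 95476.2
Σ NₕSₕ = 1510267.4.
n_C = 800·559653.6/1510267.4 = 296.453... → 296.

296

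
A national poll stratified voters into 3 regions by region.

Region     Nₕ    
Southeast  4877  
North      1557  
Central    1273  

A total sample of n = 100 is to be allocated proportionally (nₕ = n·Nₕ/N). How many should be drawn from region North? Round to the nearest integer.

20

Share of region North = 1557/7707 = 0.20202.
Allocate 100 × 0.20202 = 20.202... → 20.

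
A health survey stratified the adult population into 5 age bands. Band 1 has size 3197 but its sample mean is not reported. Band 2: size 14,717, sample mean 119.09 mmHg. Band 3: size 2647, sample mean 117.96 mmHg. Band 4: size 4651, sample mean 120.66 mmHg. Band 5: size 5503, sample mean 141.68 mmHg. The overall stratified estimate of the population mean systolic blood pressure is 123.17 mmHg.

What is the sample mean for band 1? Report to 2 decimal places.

N = 3197 + 14717 + 2647 + 4651 + 5503 = 30715.
Overall total = μ·N = 123.17·30715 = 3783166.55.
Subtract the known strata: 14717·119.09 + 2647·117.96 + 4651·120.66 + 5503·141.68 = 3405742.35.
Remaining total for band 1: 3783166.55 − 3405742.35 = 377424.2.
Divide by its size: 377424.2 / 3197 = 118.0557... → 118.06.

118.06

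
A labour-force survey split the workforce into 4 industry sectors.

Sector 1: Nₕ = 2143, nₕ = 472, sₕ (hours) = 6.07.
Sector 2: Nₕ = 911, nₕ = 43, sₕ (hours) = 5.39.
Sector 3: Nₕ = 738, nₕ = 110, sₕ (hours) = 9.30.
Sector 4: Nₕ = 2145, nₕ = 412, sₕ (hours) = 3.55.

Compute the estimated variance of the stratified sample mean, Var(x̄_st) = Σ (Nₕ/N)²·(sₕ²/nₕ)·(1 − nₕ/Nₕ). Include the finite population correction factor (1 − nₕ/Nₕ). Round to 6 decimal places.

N = 5937; Wₕ = Nₕ/N.
sector 1: (2143/5937)²·6.07²/472·(1 − 472/2143) = 0.007930488
sector 2: (911/5937)²·5.39²/43·(1 − 43/911) = 0.015156994
sector 3: (738/5937)²·9.30²/110·(1 − 110/738) = 0.010338443
sector 4: (2145/5937)²·3.55²/412·(1 − 412/2145) = 0.003225903
Sum = 0.036651827 → 0.036652.

0.036652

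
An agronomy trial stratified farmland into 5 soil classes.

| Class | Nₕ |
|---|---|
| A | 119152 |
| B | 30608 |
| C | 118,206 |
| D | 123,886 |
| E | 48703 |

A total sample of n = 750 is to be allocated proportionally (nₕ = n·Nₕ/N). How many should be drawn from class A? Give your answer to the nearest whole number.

203

N = 119152 + 30608 + 118206 + 123886 + 48703 = 440555.
n_A = 750·119152/440555 = 202.844... → 203.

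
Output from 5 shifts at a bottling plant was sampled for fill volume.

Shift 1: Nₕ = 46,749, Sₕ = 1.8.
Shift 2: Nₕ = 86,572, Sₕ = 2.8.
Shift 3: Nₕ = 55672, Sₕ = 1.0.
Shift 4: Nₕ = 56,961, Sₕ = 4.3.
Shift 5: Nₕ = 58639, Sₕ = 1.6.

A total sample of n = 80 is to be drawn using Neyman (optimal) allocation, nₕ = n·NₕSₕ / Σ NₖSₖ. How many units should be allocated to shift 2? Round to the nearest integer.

1: NₕSₕ = 46749·1.8 = 84148.2
2: NₕSₕ = 86572·2.8 = 242401.6
3: NₕSₕ = 55672·1.0 = 55672
4: NₕSₕ = 56961·4.3 = 244932.3
5: NₕSₕ = 58639·1.6 = 93822.4
Σ NₕSₕ = 720976.5.
n_2 = 80·242401.6/720976.5 = 26.897... → 27.

27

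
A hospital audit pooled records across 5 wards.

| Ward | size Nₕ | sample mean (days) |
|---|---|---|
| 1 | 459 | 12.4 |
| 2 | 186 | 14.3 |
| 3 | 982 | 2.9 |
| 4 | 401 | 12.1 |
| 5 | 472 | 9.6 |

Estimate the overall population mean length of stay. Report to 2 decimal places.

8.23

N = 2500; weights Wₕ = Nₕ/N = (0.1836, 0.0744, 0.3928, 0.1604, 0.1888).
x̄_st = Σ Wₕ·x̄ₕ = 0.1836·12.4 + 0.0744·14.3 + 0.3928·2.9 + 0.1604·12.1 + 0.1888·9.6 ≈ 8.233
→ 8.23.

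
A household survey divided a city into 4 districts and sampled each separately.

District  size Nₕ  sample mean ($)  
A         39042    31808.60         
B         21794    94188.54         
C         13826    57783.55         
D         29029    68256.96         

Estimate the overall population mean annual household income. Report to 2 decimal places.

N = 103691; weights Wₕ = Nₕ/N = (0.3765, 0.2102, 0.1333, 0.2800).
x̄_st = Σ Wₕ·x̄ₕ = 0.3765·31808.60 + 0.2102·94188.54 + 0.1333·57783.55 + 0.2800·68256.96 ≈ 58587.1778...
→ 58587.18.

58587.18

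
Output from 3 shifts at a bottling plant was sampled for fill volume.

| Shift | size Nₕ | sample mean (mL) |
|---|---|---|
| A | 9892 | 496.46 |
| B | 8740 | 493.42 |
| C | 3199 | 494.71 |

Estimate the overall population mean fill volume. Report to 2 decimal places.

x̄_st = (Σ Nₕx̄ₕ) / (Σ Nₕ) = (9892·496.46 + 8740·493.42 + 3199·494.71) / 21831
= 10806050.41 / 21831 = 494.9865... → 494.99.

494.99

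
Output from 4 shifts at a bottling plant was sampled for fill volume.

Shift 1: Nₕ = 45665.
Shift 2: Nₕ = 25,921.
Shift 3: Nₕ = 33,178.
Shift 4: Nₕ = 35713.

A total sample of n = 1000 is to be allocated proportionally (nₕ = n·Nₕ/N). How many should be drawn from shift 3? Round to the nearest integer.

Share of shift 3 = 33178/140477 = 0.23618.
Allocate 1000 × 0.23618 = 236.181... → 236.

236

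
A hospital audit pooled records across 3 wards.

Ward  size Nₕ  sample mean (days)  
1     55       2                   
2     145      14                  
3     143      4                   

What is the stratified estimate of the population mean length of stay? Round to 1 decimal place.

x̄_st = (Σ Nₕx̄ₕ) / (Σ Nₕ) = (55·2 + 145·14 + 143·4) / 343
= 2712 / 343 = 7.907... → 7.9.

7.9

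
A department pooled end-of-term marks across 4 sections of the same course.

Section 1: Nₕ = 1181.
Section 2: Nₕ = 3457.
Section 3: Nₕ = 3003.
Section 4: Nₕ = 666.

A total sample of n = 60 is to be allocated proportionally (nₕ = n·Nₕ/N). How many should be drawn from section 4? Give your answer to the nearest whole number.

N = 1181 + 3457 + 3003 + 666 = 8307.
n_4 = 60·666/8307 = 4.810... → 5.

5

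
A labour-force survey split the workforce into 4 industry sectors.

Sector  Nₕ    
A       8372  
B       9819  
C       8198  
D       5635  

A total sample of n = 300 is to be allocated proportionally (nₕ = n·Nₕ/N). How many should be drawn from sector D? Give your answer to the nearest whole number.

53

Share of sector D = 5635/32024 = 0.17596.
Allocate 300 × 0.17596 = 52.789... → 53.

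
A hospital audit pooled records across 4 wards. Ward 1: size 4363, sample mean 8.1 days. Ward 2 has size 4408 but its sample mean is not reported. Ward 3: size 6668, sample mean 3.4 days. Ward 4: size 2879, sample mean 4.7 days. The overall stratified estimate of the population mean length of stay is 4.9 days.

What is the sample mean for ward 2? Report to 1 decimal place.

Σ Nₕx̄ₕ = N·μ, so 4408·x̄_2 = 18318·4.9 − (4363·8.1 + 6668·3.4 + 2879·4.7).
= 89758.2 − 71542.8 = 18215.4.
x̄_2 = 18215.4 / 4408 = 4.132... → 4.1.

4.1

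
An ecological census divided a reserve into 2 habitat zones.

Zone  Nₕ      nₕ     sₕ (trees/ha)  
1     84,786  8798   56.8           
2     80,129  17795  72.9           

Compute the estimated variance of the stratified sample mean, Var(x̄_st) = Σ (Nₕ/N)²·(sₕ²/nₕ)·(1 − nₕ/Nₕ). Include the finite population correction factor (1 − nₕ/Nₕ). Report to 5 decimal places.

0.14172

N = 164915; Wₕ = Nₕ/N.
zone 1: (84786/164915)²·56.8²/8798·(1 − 8798/84786) = 0.08686835
zone 2: (80129/164915)²·72.9²/17795·(1 − 17795/80129) = 0.05484682
Sum = 0.14171517 → 0.14172.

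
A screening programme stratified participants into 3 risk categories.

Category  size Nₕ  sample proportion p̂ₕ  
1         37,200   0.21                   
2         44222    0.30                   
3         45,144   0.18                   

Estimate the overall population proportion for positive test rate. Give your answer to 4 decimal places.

Wₕ = Nₕ/N with N = 126566: 0.2939, 0.3494, 0.3567.
p̂_st = 0.2939·0.21 + 0.3494·0.30 + 0.3567·0.18 ≈ 0.230745... → 0.2307.

0.2307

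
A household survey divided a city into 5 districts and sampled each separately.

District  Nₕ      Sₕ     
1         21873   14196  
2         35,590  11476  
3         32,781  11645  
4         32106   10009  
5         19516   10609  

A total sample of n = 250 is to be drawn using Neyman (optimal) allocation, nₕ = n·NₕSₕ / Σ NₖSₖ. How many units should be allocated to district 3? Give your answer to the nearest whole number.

Σ NₕSₕ = 21873·14196 + 35590·11476 + 32781·11645 + 32106·10009 + 19516·10609 = 1629068891.
Share for 3: 381734745/1629068891 = 0.23433.
n_3 = 250 × 0.23433 = 58.582... → 59.

59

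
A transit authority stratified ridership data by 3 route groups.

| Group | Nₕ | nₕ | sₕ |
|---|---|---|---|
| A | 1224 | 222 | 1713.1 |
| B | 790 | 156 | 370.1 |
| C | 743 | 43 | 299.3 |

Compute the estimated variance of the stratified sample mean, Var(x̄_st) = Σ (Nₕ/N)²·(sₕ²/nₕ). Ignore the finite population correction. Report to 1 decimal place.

2829.0

N = 2757; Wₕ = Nₕ/N.
group A: (1224/2757)²·1713.1²/222 = 2605.5641
group B: (790/2757)²·370.1²/156 = 72.0932
group C: (743/2757)²·299.3²/43 = 151.3035
Sum = 2828.9608 → 2829.0.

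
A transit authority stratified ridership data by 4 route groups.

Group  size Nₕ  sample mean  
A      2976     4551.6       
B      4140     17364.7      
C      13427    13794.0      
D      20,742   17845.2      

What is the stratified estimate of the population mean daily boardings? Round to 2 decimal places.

15521.20

x̄_st = (Σ Nₕx̄ₕ) / (Σ Nₕ) = (2976·4551.6 + 4140·17364.7 + 13427·13794.0 + 20742·17845.2) / 41285
= 640792596 / 41285 = 15521.1965... → 15521.20.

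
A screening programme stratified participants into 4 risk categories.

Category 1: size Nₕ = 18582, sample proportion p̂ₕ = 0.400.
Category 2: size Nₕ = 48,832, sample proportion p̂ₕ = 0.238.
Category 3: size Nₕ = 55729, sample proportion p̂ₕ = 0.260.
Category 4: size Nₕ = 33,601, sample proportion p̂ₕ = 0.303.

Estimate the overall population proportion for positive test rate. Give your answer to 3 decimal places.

0.279

Wₕ = Nₕ/N with N = 156744: 0.1185, 0.3115, 0.3555, 0.2144.
p̂_st = 0.1185·0.400 + 0.3115·0.238 + 0.3555·0.260 + 0.2144·0.303 ≈ 0.27896... → 0.279.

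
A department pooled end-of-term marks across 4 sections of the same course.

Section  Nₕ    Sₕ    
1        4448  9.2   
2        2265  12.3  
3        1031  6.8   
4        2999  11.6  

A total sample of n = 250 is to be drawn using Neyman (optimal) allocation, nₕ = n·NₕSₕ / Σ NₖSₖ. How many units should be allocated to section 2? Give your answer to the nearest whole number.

63

Σ NₕSₕ = 4448·9.2 + 2265·12.3 + 1031·6.8 + 2999·11.6 = 110580.3.
Share for 2: 27859.5/110580.3 = 0.25194.
n_2 = 250 × 0.25194 = 62.985... → 63.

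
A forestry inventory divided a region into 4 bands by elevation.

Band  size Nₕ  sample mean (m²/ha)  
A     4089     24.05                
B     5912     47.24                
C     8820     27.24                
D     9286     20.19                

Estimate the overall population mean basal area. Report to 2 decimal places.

28.65

N = 28107; weights Wₕ = Nₕ/N = (0.1455, 0.2103, 0.3138, 0.3304).
x̄_st = Σ Wₕ·x̄ₕ = 0.1455·24.05 + 0.2103·47.24 + 0.3138·27.24 + 0.3304·20.19 ≈ 28.6535...
→ 28.65.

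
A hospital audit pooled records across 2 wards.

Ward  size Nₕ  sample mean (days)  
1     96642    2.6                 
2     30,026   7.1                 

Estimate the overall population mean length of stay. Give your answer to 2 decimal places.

3.67

N = 126668; weights Wₕ = Nₕ/N = (0.7630, 0.2370).
x̄_st = Σ Wₕ·x̄ₕ = 0.7630·2.6 + 0.2370·7.1 ≈ 3.6667...
→ 3.67.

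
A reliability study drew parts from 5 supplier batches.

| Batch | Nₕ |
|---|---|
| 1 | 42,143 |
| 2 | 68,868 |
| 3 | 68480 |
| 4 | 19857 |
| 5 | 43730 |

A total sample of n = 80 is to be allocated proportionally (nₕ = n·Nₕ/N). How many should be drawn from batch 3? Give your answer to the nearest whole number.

23

N = 42143 + 68868 + 68480 + 19857 + 43730 = 243078.
n_3 = 80·68480/243078 = 22.538... → 23.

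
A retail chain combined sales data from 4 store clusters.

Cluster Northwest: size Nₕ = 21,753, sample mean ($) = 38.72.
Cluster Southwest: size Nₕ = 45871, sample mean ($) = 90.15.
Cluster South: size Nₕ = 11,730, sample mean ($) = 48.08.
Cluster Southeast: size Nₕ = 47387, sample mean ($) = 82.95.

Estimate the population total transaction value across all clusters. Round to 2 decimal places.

9472276.86

Northwest: 21753·38.72 = 842276.16
Southwest: 45871·90.15 = 4135270.65
South: 11730·48.08 = 563978.4
Southeast: 47387·82.95 = 3930751.65
τ̂ = Σ Nₕx̄ₕ = 9472276.86.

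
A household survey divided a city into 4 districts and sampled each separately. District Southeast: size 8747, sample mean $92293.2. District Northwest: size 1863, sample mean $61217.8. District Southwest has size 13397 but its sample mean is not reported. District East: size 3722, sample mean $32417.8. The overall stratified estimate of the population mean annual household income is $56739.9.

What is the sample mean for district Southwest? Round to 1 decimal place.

39661.4

Σ Nₕx̄ₕ = N·μ, so 13397·x̄_Southwest = 27729·56739.9 − (8747·92293.2 + 1863·61217.8 + 3722·32417.8).
= 1573340687.1 − 1041996433.4 = 531344253.7.
x̄_Southwest = 531344253.7 / 13397 = 39661.436... → 39661.4.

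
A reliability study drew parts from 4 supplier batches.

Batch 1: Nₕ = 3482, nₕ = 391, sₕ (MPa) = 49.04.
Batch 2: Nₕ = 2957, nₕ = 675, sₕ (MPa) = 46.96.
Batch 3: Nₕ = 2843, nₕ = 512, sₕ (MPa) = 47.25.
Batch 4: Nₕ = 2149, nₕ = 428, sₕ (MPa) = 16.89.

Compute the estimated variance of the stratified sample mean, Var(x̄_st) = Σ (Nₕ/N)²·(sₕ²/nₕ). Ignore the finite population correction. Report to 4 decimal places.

N = 11431; Wₕ = Nₕ/N.
batch 1: (3482/11431)²·49.04²/391 = 0.5707071
batch 2: (2957/11431)²·46.96²/675 = 0.2186183
batch 3: (2843/11431)²·47.25²/512 = 0.2697236
batch 4: (2149/11431)²·16.89²/428 = 0.0235570
Sum = 1.0826060 → 1.0826.

1.0826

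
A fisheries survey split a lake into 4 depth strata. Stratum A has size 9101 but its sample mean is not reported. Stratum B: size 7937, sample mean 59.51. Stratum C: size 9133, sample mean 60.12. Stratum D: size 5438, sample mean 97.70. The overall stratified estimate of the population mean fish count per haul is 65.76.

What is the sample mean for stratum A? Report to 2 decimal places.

N = 9101 + 7937 + 9133 + 5438 = 31609.
Overall total = μ·N = 65.76·31609 = 2078607.84.
Subtract the known strata: 7937·59.51 + 9133·60.12 + 5438·97.70 = 1552699.43.
Remaining total for stratum A: 2078607.84 − 1552699.43 = 525908.41.
Divide by its size: 525908.41 / 9101 = 57.7858... → 57.79.

57.79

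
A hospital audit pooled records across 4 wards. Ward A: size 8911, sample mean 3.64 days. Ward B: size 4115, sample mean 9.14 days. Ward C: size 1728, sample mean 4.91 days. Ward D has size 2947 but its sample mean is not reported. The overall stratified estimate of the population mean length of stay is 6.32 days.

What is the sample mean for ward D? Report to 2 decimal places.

N = 8911 + 4115 + 1728 + 2947 = 17701.
Overall total = μ·N = 6.32·17701 = 111870.32.
Subtract the known strata: 8911·3.64 + 4115·9.14 + 1728·4.91 = 78531.62.
Remaining total for ward D: 111870.32 − 78531.62 = 33338.7.
Divide by its size: 33338.7 / 2947 = 11.3128... → 11.31.

11.31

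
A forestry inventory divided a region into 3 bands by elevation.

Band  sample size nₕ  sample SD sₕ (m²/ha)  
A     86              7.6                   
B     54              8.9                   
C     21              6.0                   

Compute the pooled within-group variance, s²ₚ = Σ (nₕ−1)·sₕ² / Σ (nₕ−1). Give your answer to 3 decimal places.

Degrees of freedom: 85 + 53 + 20 = 158.
Σ(nₕ−1)sₕ² = 85·57.76 + 53·79.21 + 20·36 = 9827.73.
s²ₚ = 9827.73 / 158 = 62.20082... → 62.201.

62.201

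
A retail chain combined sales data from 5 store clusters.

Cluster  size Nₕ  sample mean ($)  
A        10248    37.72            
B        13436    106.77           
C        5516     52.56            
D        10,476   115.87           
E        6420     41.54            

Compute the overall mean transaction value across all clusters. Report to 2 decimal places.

77.92

N = 46096; weights Wₕ = Nₕ/N = (0.2223, 0.2915, 0.1197, 0.2273, 0.1393).
x̄_st = Σ Wₕ·x̄ₕ = 0.2223·37.72 + 0.2915·106.77 + 0.1197·52.56 + 0.2273·115.87 + 0.1393·41.54 ≈ 77.9152...
→ 77.92.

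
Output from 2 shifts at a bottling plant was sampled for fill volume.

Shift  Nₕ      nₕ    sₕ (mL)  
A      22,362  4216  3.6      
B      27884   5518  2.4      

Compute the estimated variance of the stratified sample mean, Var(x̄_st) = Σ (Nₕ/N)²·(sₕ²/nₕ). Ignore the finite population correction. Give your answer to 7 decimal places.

0.0009303

N = 50246. Term for each stratum: Wₕ²sₕ²/nₕ.
Var(x̄_st) = 0.0006088674 + 0.0003214755 = 0.0009303429 → 0.0009303.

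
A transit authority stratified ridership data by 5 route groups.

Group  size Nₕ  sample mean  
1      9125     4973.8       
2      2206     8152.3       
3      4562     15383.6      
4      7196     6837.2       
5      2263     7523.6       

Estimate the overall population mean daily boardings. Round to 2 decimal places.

N = 9125 + 2206 + 4562 + 7196 + 2263 = 25352.
The stratified mean weights each stratum mean by its population share Nₕ/N.
Σ Nₕx̄ₕ = 9125·4973.8 + 2206·8152.3 + 4562·15383.6 + 7196·6837.2 + 2263·7523.6 = 45385925 + 17983973.8 + 70179983.2 + 49200491.2 + 17025906.8 = 199776280.
Divide by N: 199776280 / 25352 = 7880.0994... → 7880.10.

7880.10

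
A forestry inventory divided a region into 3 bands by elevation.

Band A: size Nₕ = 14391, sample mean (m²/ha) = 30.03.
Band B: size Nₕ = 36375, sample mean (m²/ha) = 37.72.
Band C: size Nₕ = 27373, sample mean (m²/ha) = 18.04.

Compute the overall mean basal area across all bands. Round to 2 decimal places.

29.41

x̄_st = (Σ Nₕx̄ₕ) / (Σ Nₕ) = (14391·30.03 + 36375·37.72 + 27373·18.04) / 78139
= 2298035.65 / 78139 = 29.4096... → 29.41.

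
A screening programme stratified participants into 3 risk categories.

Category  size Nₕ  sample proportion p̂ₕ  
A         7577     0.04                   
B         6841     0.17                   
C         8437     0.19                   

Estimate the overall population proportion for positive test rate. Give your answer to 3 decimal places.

0.134

Wₕ = Nₕ/N with N = 22855: 0.3315, 0.2993, 0.3692.
p̂_st = 0.3315·0.04 + 0.2993·0.17 + 0.3692·0.19 ≈ 0.13428... → 0.134.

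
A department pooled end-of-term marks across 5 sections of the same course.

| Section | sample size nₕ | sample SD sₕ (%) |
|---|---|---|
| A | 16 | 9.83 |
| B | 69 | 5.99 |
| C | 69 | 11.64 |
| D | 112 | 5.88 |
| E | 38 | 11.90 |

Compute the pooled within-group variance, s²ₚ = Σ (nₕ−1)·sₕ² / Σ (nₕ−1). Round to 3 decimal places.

74.180

A: (16−1)·9.83² = 15·96.6289 = 1449.4335
B: (69−1)·5.99² = 68·35.8801 = 2439.8468
C: (69−1)·11.64² = 68·135.4896 = 9213.2928
D: (112−1)·5.88² = 111·34.5744 = 3837.7584
E: (38−1)·11.90² = 37·141.61 = 5239.57
Numerator = 22179.9015; denominator = Σ(nₕ−1) = 299.
s²ₚ = 22179.9015/299 = 74.18027... → 74.180.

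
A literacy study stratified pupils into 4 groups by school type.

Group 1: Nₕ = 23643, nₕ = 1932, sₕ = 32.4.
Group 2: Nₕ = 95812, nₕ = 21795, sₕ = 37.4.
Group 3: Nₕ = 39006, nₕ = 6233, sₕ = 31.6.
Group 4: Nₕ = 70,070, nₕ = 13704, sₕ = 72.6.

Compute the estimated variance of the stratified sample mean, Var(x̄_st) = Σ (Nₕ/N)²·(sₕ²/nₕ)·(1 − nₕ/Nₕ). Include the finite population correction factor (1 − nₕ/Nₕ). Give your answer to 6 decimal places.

N = 228531. Term for each stratum: Wₕ²sₕ²/nₕ·(1−nₕ/Nₕ).
Var(x̄_st) = 0.005340416 + 0.008714600 + 0.003921339 + 0.029086066 = 0.047062421 → 0.047062.

0.047062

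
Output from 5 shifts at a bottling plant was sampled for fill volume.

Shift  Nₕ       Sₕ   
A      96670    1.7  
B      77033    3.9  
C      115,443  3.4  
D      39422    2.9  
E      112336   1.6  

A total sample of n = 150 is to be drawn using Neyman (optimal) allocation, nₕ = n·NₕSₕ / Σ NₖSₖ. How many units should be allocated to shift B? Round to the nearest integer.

39

A: NₕSₕ = 96670·1.7 = 164339
B: NₕSₕ = 77033·3.9 = 300428.7
C: NₕSₕ = 115443·3.4 = 392506.2
D: NₕSₕ = 39422·2.9 = 114323.8
E: NₕSₕ = 112336·1.6 = 179737.6
Σ NₕSₕ = 1151335.3.
n_B = 150·300428.7/1151335.3 = 39.141... → 39.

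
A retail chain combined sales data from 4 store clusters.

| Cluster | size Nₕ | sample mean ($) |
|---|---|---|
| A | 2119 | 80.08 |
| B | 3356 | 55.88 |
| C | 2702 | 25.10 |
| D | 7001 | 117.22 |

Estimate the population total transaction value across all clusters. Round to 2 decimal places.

Estimate total by summing Nₕ·x̄ₕ over strata.
2119·80.08 + 3356·55.88 + 2702·25.10 + 7001·117.22 = 169689.52 + 187533.28 + 67820.2 + 820657.22 = 1245700.22.

1245700.22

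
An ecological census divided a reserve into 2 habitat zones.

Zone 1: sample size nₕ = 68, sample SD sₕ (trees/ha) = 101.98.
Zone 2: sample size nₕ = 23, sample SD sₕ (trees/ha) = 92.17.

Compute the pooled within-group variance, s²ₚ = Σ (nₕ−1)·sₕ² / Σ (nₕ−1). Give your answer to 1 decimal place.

9929.1

Degrees of freedom: 67 + 22 = 89.
Σ(nₕ−1)sₕ² = 67·10399.9204 + 22·8495.3089 = 883691.4626.
s²ₚ = 883691.4626 / 89 = 9929.118... → 9929.1.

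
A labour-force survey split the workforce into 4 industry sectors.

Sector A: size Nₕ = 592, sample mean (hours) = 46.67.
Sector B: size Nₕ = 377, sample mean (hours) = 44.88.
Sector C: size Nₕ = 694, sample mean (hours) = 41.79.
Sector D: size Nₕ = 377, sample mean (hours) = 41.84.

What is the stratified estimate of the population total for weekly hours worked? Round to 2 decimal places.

A: 592·46.67 = 27628.64
B: 377·44.88 = 16919.76
C: 694·41.79 = 29002.26
D: 377·41.84 = 15773.68
τ̂ = Σ Nₕx̄ₕ = 89324.34.

89324.34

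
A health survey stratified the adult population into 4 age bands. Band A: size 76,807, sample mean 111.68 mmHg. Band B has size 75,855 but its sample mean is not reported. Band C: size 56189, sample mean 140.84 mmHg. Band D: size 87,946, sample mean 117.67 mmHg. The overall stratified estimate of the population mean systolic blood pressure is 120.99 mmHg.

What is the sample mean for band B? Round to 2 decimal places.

N = 76807 + 75855 + 56189 + 87946 = 296797.
Overall total = μ·N = 120.99·296797 = 35909469.03.
Subtract the known strata: 76807·111.68 + 56189·140.84 + 87946·117.67 = 26840070.34.
Remaining total for band B: 35909469.03 − 26840070.34 = 9069398.69.
Divide by its size: 9069398.69 / 75855 = 119.5623... → 119.56.

119.56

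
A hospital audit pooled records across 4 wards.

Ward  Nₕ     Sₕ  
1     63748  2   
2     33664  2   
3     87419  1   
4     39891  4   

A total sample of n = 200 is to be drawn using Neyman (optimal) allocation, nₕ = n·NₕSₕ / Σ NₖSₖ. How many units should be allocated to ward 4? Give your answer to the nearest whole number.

1: NₕSₕ = 63748·2 = 127496
2: NₕSₕ = 33664·2 = 67328
3: NₕSₕ = 87419·1 = 87419
4: NₕSₕ = 39891·4 = 159564
Σ NₕSₕ = 441807.
n_4 = 200·159564/441807 = 72.232... → 72.

72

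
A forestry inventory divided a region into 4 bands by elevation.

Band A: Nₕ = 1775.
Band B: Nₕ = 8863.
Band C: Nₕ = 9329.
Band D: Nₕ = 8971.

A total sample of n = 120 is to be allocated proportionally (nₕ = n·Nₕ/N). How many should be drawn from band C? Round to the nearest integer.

N = 1775 + 8863 + 9329 + 8971 = 28938.
n_C = 120·9329/28938 = 38.685... → 39.

39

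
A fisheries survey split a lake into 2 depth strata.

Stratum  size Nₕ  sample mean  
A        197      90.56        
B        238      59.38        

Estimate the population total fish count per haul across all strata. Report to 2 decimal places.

A: 197·90.56 = 17840.32
B: 238·59.38 = 14132.44
τ̂ = Σ Nₕx̄ₕ = 31972.76.

31972.76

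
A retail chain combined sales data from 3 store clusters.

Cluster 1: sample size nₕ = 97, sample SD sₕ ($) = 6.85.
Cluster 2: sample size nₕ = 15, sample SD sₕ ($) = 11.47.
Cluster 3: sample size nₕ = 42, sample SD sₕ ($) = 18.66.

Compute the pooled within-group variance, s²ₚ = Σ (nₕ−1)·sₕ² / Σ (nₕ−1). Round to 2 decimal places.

136.57

1: (97−1)·6.85² = 96·46.9225 = 4504.56
2: (15−1)·11.47² = 14·131.5609 = 1841.8526
3: (42−1)·18.66² = 41·348.1956 = 14276.0196
Numerator = 20622.4322; denominator = Σ(nₕ−1) = 151.
s²ₚ = 20622.4322/151 = 136.5724... → 136.57.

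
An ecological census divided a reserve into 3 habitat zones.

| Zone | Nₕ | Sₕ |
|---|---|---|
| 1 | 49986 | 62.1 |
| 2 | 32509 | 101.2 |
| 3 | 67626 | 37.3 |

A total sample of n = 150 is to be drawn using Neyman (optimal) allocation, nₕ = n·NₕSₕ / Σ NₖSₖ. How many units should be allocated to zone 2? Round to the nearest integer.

55

1: NₕSₕ = 49986·62.1 = 3104130.6
2: NₕSₕ = 32509·101.2 = 3289910.8
3: NₕSₕ = 67626·37.3 = 2522449.8
Σ NₕSₕ = 8916491.2.
n_2 = 150·3289910.8/8916491.2 = 55.345... → 55.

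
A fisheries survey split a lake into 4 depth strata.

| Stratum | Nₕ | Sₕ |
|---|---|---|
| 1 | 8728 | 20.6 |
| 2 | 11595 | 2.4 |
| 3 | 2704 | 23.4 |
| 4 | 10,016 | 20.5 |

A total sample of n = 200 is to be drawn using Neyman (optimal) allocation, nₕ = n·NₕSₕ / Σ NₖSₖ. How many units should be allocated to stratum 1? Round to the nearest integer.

76

Σ NₕSₕ = 8728·20.6 + 11595·2.4 + 2704·23.4 + 10016·20.5 = 476226.4.
Share for 1: 179796.8/476226.4 = 0.37754.
n_1 = 200 × 0.37754 = 75.509... → 76.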